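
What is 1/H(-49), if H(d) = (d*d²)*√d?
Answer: I/823543 ≈ 1.2143e-6*I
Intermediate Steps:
H(d) = d^(7/2) (H(d) = d³*√d = d^(7/2))
1/H(-49) = 1/((-49)^(7/2)) = 1/(-823543*I) = I/823543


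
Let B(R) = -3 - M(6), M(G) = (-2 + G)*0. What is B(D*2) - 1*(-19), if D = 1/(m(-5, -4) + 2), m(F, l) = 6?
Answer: 16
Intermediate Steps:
D = ⅛ (D = 1/(6 + 2) = 1/8 = ⅛ ≈ 0.12500)
M(G) = 0
B(R) = -3 (B(R) = -3 - 1*0 = -3 + 0 = -3)
B(D*2) - 1*(-19) = -3 - 1*(-19) = -3 + 19 = 16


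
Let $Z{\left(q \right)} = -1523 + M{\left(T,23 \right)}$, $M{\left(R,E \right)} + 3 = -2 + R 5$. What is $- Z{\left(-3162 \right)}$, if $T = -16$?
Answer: $1608$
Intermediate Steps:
$M{\left(R,E \right)} = -5 + 5 R$ ($M{\left(R,E \right)} = -3 + \left(-2 + R 5\right) = -3 + \left(-2 + 5 R\right) = -5 + 5 R$)
$Z{\left(q \right)} = -1608$ ($Z{\left(q \right)} = -1523 + \left(-5 + 5 \left(-16\right)\right) = -1523 - 85 = -1608$)
$- Z{\left(-3162 \right)} = \left(-1\right) \left(-1608\right) = 1608$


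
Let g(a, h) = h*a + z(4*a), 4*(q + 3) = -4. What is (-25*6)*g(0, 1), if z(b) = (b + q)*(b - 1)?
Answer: -600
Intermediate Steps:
q = -4 (q = -3 + (1/4)*(-4) = -3 - 1 = -4)
z(b) = (-1 + b)*(-4 + b) (z(b) = (b - 4)*(b - 1) = (-4 + b)*(-1 + b) = (-1 + b)*(-4 + b))
g(a, h) = 4 - 20*a + 16*a**2 + a*h (g(a, h) = h*a + (4 + (4*a)**2 - 20*a) = a*h + (4 + 16*a**2 - 20*a) = a*h + (4 - 20*a + 16*a**2) = 4 - 20*a + 16*a**2 + a*h)
(-25*6)*g(0, 1) = (-25*6)*(4 - 20*0 + 16*0**2 + 0*1) = -150*(4 + 0 + 16*0 + 0) = -150*(4 + 0 + 0 + 0) = -150*4 = -600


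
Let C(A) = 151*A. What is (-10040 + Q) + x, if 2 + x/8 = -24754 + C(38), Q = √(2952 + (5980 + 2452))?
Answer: -162184 + 2*√2846 ≈ -1.6208e+5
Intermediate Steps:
Q = 2*√2846 (Q = √(2952 + 8432) = √11384 = 2*√2846 ≈ 106.70)
x = -152144 (x = -16 + 8*(-24754 + 151*38) = -16 + 8*(-24754 + 5738) = -16 + 8*(-19016) = -16 - 152128 = -152144)
(-10040 + Q) + x = (-10040 + 2*√2846) - 152144 = -162184 + 2*√2846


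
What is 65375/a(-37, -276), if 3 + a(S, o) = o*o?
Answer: 65375/76173 ≈ 0.85824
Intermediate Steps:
a(S, o) = -3 + o² (a(S, o) = -3 + o*o = -3 + o²)
65375/a(-37, -276) = 65375/(-3 + (-276)²) = 65375/(-3 + 76176) = 65375/76173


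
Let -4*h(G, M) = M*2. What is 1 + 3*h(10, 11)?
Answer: -31/2 ≈ -15.500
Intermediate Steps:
h(G, M) = -M/2 (h(G, M) = -M*2/4 = -M/2)
1 + 3*h(10, 11) = 1 + 3*(-½*11) = 1 + 3*(-11/2) = 1 - 33/2 = -31/2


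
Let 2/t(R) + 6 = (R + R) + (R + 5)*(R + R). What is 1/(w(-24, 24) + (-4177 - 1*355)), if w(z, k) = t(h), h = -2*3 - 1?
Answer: -4/18127 ≈ -0.00022067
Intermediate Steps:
h = -7 (h = -6 - 1 = -7)
t(R) = 2/(-6 + 2*R + 2*R*(5 + R)) (t(R) = 2/(-6 + ((R + R) + (R + 5)*(R + R))) = 2/(-6 + (2*R + (5 + R)*(2*R))) = 2/(-6 + (2*R + 2*R*(5 + R))) = 2/(-6 + 2*R + 2*R*(5 + R)))
w(z, k) = ¼ (w(z, k) = 1/(-3 + (-7)² + 6*(-7)) = 1/(-3 + 49 - 42) = 1/4 = ¼)
1/(w(-24, 24) + (-4177 - 1*355)) = 1/(¼ + (-4177 - 1*355)) = 1/(¼ + (-4177 - 355)) = 1/(¼ - 4532) = 1/(-18127/4) = -4/18127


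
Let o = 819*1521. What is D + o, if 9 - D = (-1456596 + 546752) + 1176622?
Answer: 978930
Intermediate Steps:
o = 1245699
D = -266769 (D = 9 - ((-1456596 + 546752) + 1176622) = 9 - (-909844 + 1176622) = 9 - 1*266778 = 9 - 266778 = -266769)
D + o = -266769 + 1245699 = 978930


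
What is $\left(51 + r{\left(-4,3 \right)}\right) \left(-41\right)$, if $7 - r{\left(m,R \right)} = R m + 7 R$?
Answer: $-2009$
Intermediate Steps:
$r{\left(m,R \right)} = 7 - 7 R - R m$ ($r{\left(m,R \right)} = 7 - \left(R m + 7 R\right) = 7 - \left(7 R + R m\right) = 7 - 7 R - R m$)
$\left(51 + r{\left(-4,3 \right)}\right) \left(-41\right) = \left(51 - \left(14 - 12\right)\right) \left(-41\right) = \left(51 + \left(7 - 21 + 12\right)\right) \left(-41\right) = \left(51 - 2\right) \left(-41\right) = 49 \left(-41\right) = -2009$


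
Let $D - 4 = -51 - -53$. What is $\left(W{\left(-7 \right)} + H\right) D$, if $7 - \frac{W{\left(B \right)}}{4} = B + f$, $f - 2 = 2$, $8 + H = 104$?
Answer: $816$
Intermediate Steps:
$D = 6$ ($D = 4 - -2 = 4 + \left(-51 + 53\right) = 4 + 2 = 6$)
$H = 96$ ($H = -8 + 104 = 96$)
$f = 4$ ($f = 2 + 2 = 4$)
$W{\left(B \right)} = 12 - 4 B$ ($W{\left(B \right)} = 28 - 4 \left(B + 4\right) = 28 - 4 \left(4 + B\right) = 28 - \left(16 + 4 B\right) = 12 - 4 B$)
$\left(W{\left(-7 \right)} + H\right) D = \left(\left(12 - -28\right) + 96\right) 6 = \left(\left(12 + 28\right) + 96\right) 6 = \left(40 + 96\right) 6 = 136 \cdot 6 = 816$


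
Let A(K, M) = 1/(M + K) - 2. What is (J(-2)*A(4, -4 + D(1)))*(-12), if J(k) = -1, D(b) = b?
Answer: -12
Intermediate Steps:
A(K, M) = -2 + 1/(K + M) (A(K, M) = 1/(K + M) - 2 = -2 + 1/(K + M))
(J(-2)*A(4, -4 + D(1)))*(-12) = -(1 - 2*4 - 2*(-4 + 1))/(4 + (-4 + 1))*(-12) = -(1 - 8 - 2*(-3))/(4 - 3)*(-12) = -(1 - 8 + 6)/1*(-12) = -(-1)*(-12) = -1*(-1)*(-12) = 1*(-12) = -12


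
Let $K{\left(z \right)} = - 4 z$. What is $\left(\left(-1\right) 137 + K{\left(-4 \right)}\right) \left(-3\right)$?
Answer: $363$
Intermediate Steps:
$\left(\left(-1\right) 137 + K{\left(-4 \right)}\right) \left(-3\right) = \left(\left(-1\right) 137 - -16\right) \left(-3\right) = \left(-137 + 16\right) \left(-3\right) = \left(-121\right) \left(-3\right) = 363$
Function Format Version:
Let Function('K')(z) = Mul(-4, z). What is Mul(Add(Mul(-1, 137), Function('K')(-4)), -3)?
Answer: 363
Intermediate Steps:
Mul(Add(Mul(-1, 137), Function('K')(-4)), -3) = Mul(Add(Mul(-1, 137), Mul(-4, -4)), -3) = Mul(Add(-137, 16), -3) = Mul(-121, -3) = 363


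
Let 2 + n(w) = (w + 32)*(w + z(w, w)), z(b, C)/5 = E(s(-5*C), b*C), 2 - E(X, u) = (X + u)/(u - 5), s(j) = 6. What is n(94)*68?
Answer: 7489064536/8831 ≈ 8.4804e+5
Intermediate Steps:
E(X, u) = 2 - (X + u)/(-5 + u) (E(X, u) = 2 - (X + u)/(u - 5) = 2 - (X + u)/(-5 + u))
z(b, C) = 5*(-16 + C*b)/(-5 + C*b) (z(b, C) = 5*((-10 + b*C - 1*6)/(-5 + b*C)) = 5*((-10 + C*b - 6)/(-5 + C*b)) = 5*((-16 + C*b)/(-5 + C*b)) = 5*(-16 + C*b)/(-5 + C*b))
n(w) = -2 + (32 + w)*(w + 5*(-16 + w²)/(-5 + w²)) (n(w) = -2 + (w + 32)*(w + 5*(-16 + w*w)/(-5 + w*w)) = -2 + (32 + w)*(w + 5*(-16 + w²)/(-5 + w²)))
n(94)*68 = ((-2550 + 94⁴ - 240*94 + 37*94³ + 153*94²)/(-5 + 94²))*68 = ((-2550 + 78074896 - 22560 + 37*830584 + 153*8836)/(-5 + 8836))*68 = ((-2550 + 78074896 - 22560 + 30731608 + 1351908)/8831)*68 = ((1/8831)*110133302)*68 = (110133302/8831)*68 = 7489064536/8831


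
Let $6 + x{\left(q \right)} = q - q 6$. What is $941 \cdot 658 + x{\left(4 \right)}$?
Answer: $619152$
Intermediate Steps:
$x{\left(q \right)} = -6 - 5 q$ ($x{\left(q \right)} = -6 + \left(q - q 6\right) = -6 + \left(q - 6 q\right) = -6 - 5 q$)
$941 \cdot 658 + x{\left(4 \right)} = 941 \cdot 658 - 26 = 619178 - 26 = 619152$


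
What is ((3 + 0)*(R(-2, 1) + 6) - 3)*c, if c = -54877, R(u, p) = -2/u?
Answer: -987786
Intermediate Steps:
((3 + 0)*(R(-2, 1) + 6) - 3)*c = ((3 + 0)*(-2/(-2) + 6) - 3)*(-54877) = (3*(-2*(-½) + 6) - 3)*(-54877) = (3*(1 + 6) - 3)*(-54877) = (3*7 - 3)*(-54877) = (21 - 3)*(-54877) = 18*(-54877) = -987786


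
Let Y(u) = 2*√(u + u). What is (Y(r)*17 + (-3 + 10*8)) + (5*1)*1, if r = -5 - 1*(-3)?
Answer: 82 + 68*I ≈ 82.0 + 68.0*I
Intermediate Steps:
r = -2 (r = -5 + 3 = -2)
Y(u) = 2*√2*√u (Y(u) = 2*√(2*u) = 2*(√2*√u) = 2*√2*√u)
(Y(r)*17 + (-3 + 10*8)) + (5*1)*1 = ((2*√2*√(-2))*17 + (-3 + 10*8)) + (5*1)*1 = ((2*√2*(I*√2))*17 + (-3 + 80)) + 5*1 = ((4*I)*17 + 77) + 5 = (68*I + 77) + 5 = (77 + 68*I) + 5 = 82 + 68*I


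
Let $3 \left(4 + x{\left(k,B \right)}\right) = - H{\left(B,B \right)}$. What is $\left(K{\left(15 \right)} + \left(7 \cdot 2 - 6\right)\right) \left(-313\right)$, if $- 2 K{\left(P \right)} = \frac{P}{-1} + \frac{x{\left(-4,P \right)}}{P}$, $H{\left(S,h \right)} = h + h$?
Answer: $- \frac{149927}{30} \approx -4997.6$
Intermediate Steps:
$H{\left(S,h \right)} = 2 h$
$x{\left(k,B \right)} = -4 - \frac{2 B}{3}$ ($x{\left(k,B \right)} = -4 + \frac{\left(-1\right) 2 B}{3} = -4 + \frac{\left(-2\right) B}{3} = -4 - \frac{2 B}{3}$)
$K{\left(P \right)} = \frac{P}{2} - \frac{-4 - \frac{2 P}{3}}{2 P}$ ($K{\left(P \right)} = - \frac{\frac{P}{-1} + \frac{-4 - \frac{2 P}{3}}{P}}{2} = - \frac{P \left(-1\right) + \frac{-4 - \frac{2 P}{3}}{P}}{2} = - \frac{- P + \frac{-4 - \frac{2 P}{3}}{P}}{2} = \frac{P}{2} - \frac{-4 - \frac{2 P}{3}}{2 P}$)
$\left(K{\left(15 \right)} + \left(7 \cdot 2 - 6\right)\right) \left(-313\right) = \left(\left(\frac{1}{3} + \frac{1}{2} \cdot 15 + \frac{2}{15}\right) + \left(7 \cdot 2 - 6\right)\right) \left(-313\right) = \left(\left(\frac{1}{3} + \frac{15}{2} + 2 \cdot \frac{1}{15}\right) + \left(14 - 6\right)\right) \left(-313\right) = \left(\left(\frac{1}{3} + \frac{15}{2} + \frac{2}{15}\right) + 8\right) \left(-313\right) = \left(\frac{239}{30} + 8\right) \left(-313\right) = \frac{479}{30} \left(-313\right) = - \frac{149927}{30}$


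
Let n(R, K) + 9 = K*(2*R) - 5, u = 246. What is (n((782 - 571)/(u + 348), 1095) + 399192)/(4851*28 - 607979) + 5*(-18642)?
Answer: -4356949871927/46742949 ≈ -93211.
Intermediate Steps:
n(R, K) = -14 + 2*K*R (n(R, K) = -9 + (K*(2*R) - 5) = -9 + (2*K*R - 5) = -9 + (-5 + 2*K*R) = -14 + 2*K*R)
(n((782 - 571)/(u + 348), 1095) + 399192)/(4851*28 - 607979) + 5*(-18642) = ((-14 + 2*1095*((782 - 571)/(246 + 348))) + 399192)/(4851*28 - 607979) + 5*(-18642) = ((-14 + 2*1095*(211/594)) + 399192)/(135828 - 607979) - 93210 = ((-14 + 2*1095*(211*(1/594))) + 399192)/(-472151) - 93210 = ((-14 + 2*1095*(211/594)) + 399192)*(-1/472151) - 93210 = ((-14 + 77015/99) + 399192)*(-1/472151) - 93210 = (75629/99 + 399192)*(-1/472151) - 93210 = (39595637/99)*(-1/472151) - 93210 = -39595637/46742949 - 93210 = -4356949871927/46742949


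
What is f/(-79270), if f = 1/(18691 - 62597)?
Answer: 1/3480428620 ≈ 2.8732e-10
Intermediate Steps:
f = -1/43906 (f = 1/(-43906) = -1/43906 ≈ -2.2776e-5)
f/(-79270) = -1/43906/(-79270) = -1/43906*(-1/79270) = 1/3480428620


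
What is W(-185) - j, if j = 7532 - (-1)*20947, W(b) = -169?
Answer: -28648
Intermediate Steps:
j = 28479 (j = 7532 - 1*(-20947) = 7532 + 20947 = 28479)
W(-185) - j = -169 - 1*28479 = -169 - 28479 = -28648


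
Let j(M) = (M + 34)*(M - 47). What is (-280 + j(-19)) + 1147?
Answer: -123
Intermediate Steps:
j(M) = (-47 + M)*(34 + M) (j(M) = (34 + M)*(-47 + M) = (-47 + M)*(34 + M))
(-280 + j(-19)) + 1147 = (-280 + (-1598 + (-19)² - 13*(-19))) + 1147 = (-280 + (-1598 + 361 + 247)) + 1147 = (-280 - 990) + 1147 = -1270 + 1147 = -123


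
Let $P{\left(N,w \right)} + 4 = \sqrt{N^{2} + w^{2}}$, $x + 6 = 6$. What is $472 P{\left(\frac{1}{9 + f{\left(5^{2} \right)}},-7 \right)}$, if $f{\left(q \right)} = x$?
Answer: $-1888 + \frac{472 \sqrt{3970}}{9} \approx 1416.4$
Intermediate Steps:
$x = 0$ ($x = -6 + 6 = 0$)
$f{\left(q \right)} = 0$
$P{\left(N,w \right)} = -4 + \sqrt{N^{2} + w^{2}}$
$472 P{\left(\frac{1}{9 + f{\left(5^{2} \right)}},-7 \right)} = 472 \left(-4 + \sqrt{\left(\frac{1}{9 + 0}\right)^{2} + \left(-7\right)^{2}}\right) = 472 \left(-4 + \sqrt{\left(\frac{1}{9}\right)^{2} + 49}\right) = 472 \left(-4 + \sqrt{\frac{1}{81} + 49}\right) = 472 \left(-4 + \sqrt{\frac{3970}{81}}\right) = 472 \left(-4 + \frac{\sqrt{3970}}{9}\right) = -1888 + \frac{472 \sqrt{3970}}{9}$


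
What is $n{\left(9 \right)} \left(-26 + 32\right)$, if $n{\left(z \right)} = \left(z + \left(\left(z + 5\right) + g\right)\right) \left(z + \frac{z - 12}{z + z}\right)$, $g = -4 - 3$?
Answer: $848$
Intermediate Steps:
$g = -7$ ($g = -4 - 3 = -7$)
$n{\left(z \right)} = \left(-2 + 2 z\right) \left(z + \frac{-12 + z}{2 z}\right)$ ($n{\left(z \right)} = \left(z + \left(\left(z + 5\right) - 7\right)\right) \left(z + \frac{z - 12}{z + z}\right) = \left(z + \left(\left(5 + z\right) - 7\right)\right) \left(z + \frac{-12 + z}{2 z}\right) = \left(z + \left(-2 + z\right)\right) \left(z + \left(-12 + z\right) \frac{1}{2 z}\right) = \left(-2 + 2 z\right) \left(z + \frac{-12 + z}{2 z}\right)$)
$n{\left(9 \right)} \left(-26 + 32\right) = \left(-13 - 9 + 2 \cdot 9^{2} + \frac{12}{9}\right) \left(-26 + 32\right) = \left(-13 - 9 + 2 \cdot 81 + 12 \cdot \frac{1}{9}\right) 6 = \left(-13 - 9 + 162 + \frac{4}{3}\right) 6 = \frac{424}{3} \cdot 6 = 848$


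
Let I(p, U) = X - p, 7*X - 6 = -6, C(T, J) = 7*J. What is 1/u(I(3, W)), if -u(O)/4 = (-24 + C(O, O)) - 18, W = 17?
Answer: 1/252 ≈ 0.0039683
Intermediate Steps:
X = 0 (X = 6/7 + (⅐)*(-6) = 6/7 - 6/7 = 0)
I(p, U) = -p (I(p, U) = 0 - p = -p)
u(O) = 168 - 28*O (u(O) = -4*((-24 + 7*O) - 18) = -4*(-42 + 7*O) = 168 - 28*O)
1/u(I(3, W)) = 1/(168 - (-28)*3) = 1/(168 - 28*(-3)) = 1/(168 + 84) = 1/252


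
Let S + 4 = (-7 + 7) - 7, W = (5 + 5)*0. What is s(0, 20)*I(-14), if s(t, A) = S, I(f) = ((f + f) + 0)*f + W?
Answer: -4312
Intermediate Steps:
W = 0 (W = 10*0 = 0)
I(f) = 2*f² (I(f) = ((f + f) + 0)*f + 0 = (2*f + 0)*f + 0 = (2*f)*f + 0 = 2*f² + 0 = 2*f²)
S = -11 (S = -4 + ((-7 + 7) - 7) = -4 + (0 - 7) = -4 - 7 = -11)
s(t, A) = -11
s(0, 20)*I(-14) = -22*(-14)² = -22*196 = -11*392 = -4312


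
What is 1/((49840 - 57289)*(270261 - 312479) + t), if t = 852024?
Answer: 1/315333906 ≈ 3.1712e-9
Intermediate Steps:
1/((49840 - 57289)*(270261 - 312479) + t) = 1/((49840 - 57289)*(270261 - 312479) + 852024) = 1/(-7449*(-42218) + 852024) = 1/(314481882 + 852024) = 1/315333906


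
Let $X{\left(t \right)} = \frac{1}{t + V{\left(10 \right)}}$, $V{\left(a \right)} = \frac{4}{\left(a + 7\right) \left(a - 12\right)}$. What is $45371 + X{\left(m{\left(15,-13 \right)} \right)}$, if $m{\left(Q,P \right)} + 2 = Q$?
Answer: $\frac{9936266}{219} \approx 45371.0$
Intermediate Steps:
$m{\left(Q,P \right)} = -2 + Q$
$V{\left(a \right)} = \frac{4}{\left(-12 + a\right) \left(7 + a\right)}$ ($V{\left(a \right)} = \frac{4}{\left(7 + a\right) \left(-12 + a\right)} = \frac{4}{\left(-12 + a\right) \left(7 + a\right)}$)
$X{\left(t \right)} = \frac{1}{- \frac{2}{17} + t}$ ($X{\left(t \right)} = \frac{1}{t + \frac{4}{-84 + 10^{2} - 50}} = \frac{1}{t + \frac{4}{-84 + 100 - 50}} = \frac{1}{t + \frac{4}{-34}} = \frac{1}{t + 4 \left(- \frac{1}{34}\right)} = \frac{1}{t - \frac{2}{17}} = \frac{1}{- \frac{2}{17} + t}$)
$45371 + X{\left(m{\left(15,-13 \right)} \right)} = 45371 + \frac{17}{-2 + 17 \left(-2 + 15\right)} = 45371 + \frac{17}{-2 + 17 \cdot 13} = 45371 + \frac{17}{-2 + 221} = 45371 + \frac{17}{219} = \frac{9936266}{219}$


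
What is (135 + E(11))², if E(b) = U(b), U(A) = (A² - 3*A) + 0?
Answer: 49729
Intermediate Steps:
U(A) = A² - 3*A
E(b) = b*(-3 + b)
(135 + E(11))² = (135 + 11*(-3 + 11))² = (135 + 11*8)² = (135 + 88)² = 223² = 49729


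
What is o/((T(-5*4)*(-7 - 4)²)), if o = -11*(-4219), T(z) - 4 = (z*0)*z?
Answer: 4219/44 ≈ 95.886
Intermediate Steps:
T(z) = 4 (T(z) = 4 + (z*0)*z = 4 + 0*z = 4 + 0 = 4)
o = 46409
o/((T(-5*4)*(-7 - 4)²)) = 46409/((4*(-7 - 4)²)) = 46409/((4*(-11)²)) = 46409/((4*121)) = 46409/484 = 46409*(1/484) = 4219/44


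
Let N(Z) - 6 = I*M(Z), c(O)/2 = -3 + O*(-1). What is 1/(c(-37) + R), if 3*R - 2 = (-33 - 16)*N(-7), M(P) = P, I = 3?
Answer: 3/941 ≈ 0.0031881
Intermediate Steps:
c(O) = -6 - 2*O (c(O) = 2*(-3 + O*(-1)) = 2*(-3 - O) = -6 - 2*O)
N(Z) = 6 + 3*Z
R = 737/3 (R = 2/3 + ((-33 - 16)*(6 + 3*(-7)))/3 = 2/3 + (-49*(6 - 21))/3 = 2/3 + (-49*(-15))/3 = 2/3 + (1/3)*735 = 2/3 + 245 = 737/3 ≈ 245.67)
1/(c(-37) + R) = 1/((-6 - 2*(-37)) + 737/3) = 1/((-6 + 74) + 737/3) = 1/(68 + 737/3) = 1/(941/3) = 3/941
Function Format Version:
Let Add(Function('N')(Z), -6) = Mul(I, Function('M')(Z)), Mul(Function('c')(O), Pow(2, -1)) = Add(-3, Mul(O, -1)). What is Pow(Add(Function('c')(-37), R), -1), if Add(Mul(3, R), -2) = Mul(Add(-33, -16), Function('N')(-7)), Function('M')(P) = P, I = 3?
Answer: Rational(3, 941) ≈ 0.0031881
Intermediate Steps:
Function('c')(O) = Add(-6, Mul(-2, O)) (Function('c')(O) = Mul(2, Add(-3, Mul(O, -1))) = Mul(2, Add(-3, Mul(-1, O))) = Add(-6, Mul(-2, O)))
Function('N')(Z) = Add(6, Mul(3, Z))
R = Rational(737, 3) (R = Add(Rational(2, 3), Mul(Rational(1, 3), Mul(Add(-33, -16), Add(6, Mul(3, -7))))) = Add(Rational(2, 3), Mul(Rational(1, 3), Mul(-49, Add(6, -21)))) = Add(Rational(2, 3), Mul(Rational(1, 3), Mul(-49, -15))) = Add(Rational(2, 3), Mul(Rational(1, 3), 735)) = Add(Rational(2, 3), 245) = Rational(737, 3) ≈ 245.67)
Pow(Add(Function('c')(-37), R), -1) = Pow(Add(Add(-6, Mul(-2, -37)), Rational(737, 3)), -1) = Pow(Add(Add(-6, 74), Rational(737, 3)), -1) = Pow(Add(68, Rational(737, 3)), -1) = Pow(Rational(941, 3), -1) = Rational(3, 941)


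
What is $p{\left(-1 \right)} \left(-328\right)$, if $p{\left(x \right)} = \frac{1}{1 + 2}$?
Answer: $- \frac{328}{3} \approx -109.33$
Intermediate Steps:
$p{\left(x \right)} = \frac{1}{3}$
$p{\left(-1 \right)} \left(-328\right) = \frac{1}{3} \left(-328\right) = - \frac{328}{3}$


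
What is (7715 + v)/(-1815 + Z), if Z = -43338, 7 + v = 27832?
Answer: -35540/45153 ≈ -0.78710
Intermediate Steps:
v = 27825 (v = -7 + 27832 = 27825)
(7715 + v)/(-1815 + Z) = (7715 + 27825)/(-1815 - 43338) = 35540/(-45153) = 35540*(-1/45153) = -35540/45153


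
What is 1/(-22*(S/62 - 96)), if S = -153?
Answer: 31/67155 ≈ 0.00046162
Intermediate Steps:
1/(-22*(S/62 - 96)) = 1/(-22*(-153/62 - 96)) = 1/(-22*(-6105/62)) = 1/(67155/31) = 31/67155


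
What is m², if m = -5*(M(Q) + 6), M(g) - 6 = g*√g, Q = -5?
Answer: 475 - 3000*I*√5 ≈ 475.0 - 6708.2*I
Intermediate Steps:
M(g) = 6 + g^(3/2) (M(g) = 6 + g*√g = 6 + g^(3/2))
m = -60 + 25*I*√5 (m = -5*((6 + (-5)^(3/2)) + 6) = -5*((6 - 5*I*√5) + 6) = -5*(12 - 5*I*√5) = -60 + 25*I*√5 ≈ -60.0 + 55.902*I)
m² = (-60 + 25*I*√5)²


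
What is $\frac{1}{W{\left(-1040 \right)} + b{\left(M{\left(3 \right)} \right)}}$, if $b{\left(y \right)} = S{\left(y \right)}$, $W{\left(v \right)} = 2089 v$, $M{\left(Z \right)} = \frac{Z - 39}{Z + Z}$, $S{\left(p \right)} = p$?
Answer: $- \frac{1}{2172566} \approx -4.6029 \cdot 10^{-7}$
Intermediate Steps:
$M{\left(Z \right)} = \frac{-39 + Z}{2 Z}$
$b{\left(y \right)} = y$
$\frac{1}{W{\left(-1040 \right)} + b{\left(M{\left(3 \right)} \right)}} = \frac{1}{2089 \left(-1040\right) + \frac{-39 + 3}{2 \cdot 3}} = \frac{1}{-2172560 + \frac{1}{2} \cdot \frac{1}{3} \left(-36\right)} = \frac{1}{-2172560 - 6} = \frac{1}{-2172566} = - \frac{1}{2172566}$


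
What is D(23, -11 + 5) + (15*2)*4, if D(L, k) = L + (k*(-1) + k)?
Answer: 143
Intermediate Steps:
D(L, k) = L (D(L, k) = L + (-k + k) = L + 0 = L)
D(23, -11 + 5) + (15*2)*4 = 23 + (15*2)*4 = 23 + 30*4 = 23 + 120 = 143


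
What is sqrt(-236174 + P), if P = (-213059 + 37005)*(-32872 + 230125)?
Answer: 2*I*sqrt(8681853959) ≈ 1.8635e+5*I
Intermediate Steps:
P = -34727179662 (P = -176054*197253 = -34727179662)
sqrt(-236174 + P) = sqrt(-236174 - 34727179662) = sqrt(-34727415836) = 2*I*sqrt(8681853959)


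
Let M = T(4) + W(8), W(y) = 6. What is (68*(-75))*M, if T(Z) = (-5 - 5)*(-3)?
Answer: -183600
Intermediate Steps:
T(Z) = 30 (T(Z) = -10*(-3) = 30)
M = 36 (M = 30 + 6 = 36)
(68*(-75))*M = (68*(-75))*36 = -5100*36 = -183600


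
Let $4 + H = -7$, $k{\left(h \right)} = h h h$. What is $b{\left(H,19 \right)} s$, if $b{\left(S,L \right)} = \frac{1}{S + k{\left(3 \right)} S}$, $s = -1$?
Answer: $\frac{1}{308} \approx 0.0032468$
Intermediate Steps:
$k{\left(h \right)} = h^{3}$ ($k{\left(h \right)} = h^{2} h = h^{3}$)
$H = -11$ ($H = -4 - 7 = -11$)
$b{\left(S,L \right)} = \frac{1}{28 S}$ ($b{\left(S,L \right)} = \frac{1}{S + 3^{3} S} = \frac{1}{S + 27 S} = \frac{1}{28 S}$)
$b{\left(H,19 \right)} s = \frac{1}{28 \left(-11\right)} \left(-1\right) = \frac{1}{28} \left(- \frac{1}{11}\right) \left(-1\right) = \left(- \frac{1}{308}\right) \left(-1\right) = \frac{1}{308}$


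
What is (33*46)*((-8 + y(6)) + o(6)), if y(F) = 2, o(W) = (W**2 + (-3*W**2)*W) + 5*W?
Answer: -892584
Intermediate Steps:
o(W) = W**2 - 3*W**3 + 5*W (o(W) = (W**2 - 3*W**3) + 5*W = W**2 - 3*W**3 + 5*W)
(33*46)*((-8 + y(6)) + o(6)) = (33*46)*((-8 + 2) + 6*(5 + 6 - 3*6**2)) = 1518*(-6 + 6*(5 + 6 - 3*36)) = 1518*(-6 + 6*(5 + 6 - 108)) = 1518*(-6 + 6*(-97)) = 1518*(-6 - 582) = 1518*(-588) = -892584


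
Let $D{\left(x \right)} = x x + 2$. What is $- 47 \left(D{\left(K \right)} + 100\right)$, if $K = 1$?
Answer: $-4841$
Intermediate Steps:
$D{\left(x \right)} = 2 + x^{2}$ ($D{\left(x \right)} = x^{2} + 2 = 2 + x^{2}$)
$- 47 \left(D{\left(K \right)} + 100\right) = - 47 \left(\left(2 + 1^{2}\right) + 100\right) = - 47 \left(\left(2 + 1\right) + 100\right) = - 47 \left(3 + 100\right) = \left(-47\right) 103 = -4841$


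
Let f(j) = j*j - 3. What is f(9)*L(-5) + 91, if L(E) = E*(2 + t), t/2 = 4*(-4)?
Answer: 11791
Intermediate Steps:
t = -32 (t = 2*(4*(-4)) = 2*(-16) = -32)
f(j) = -3 + j² (f(j) = j² - 3 = -3 + j²)
L(E) = -30*E (L(E) = E*(2 - 32) = E*(-30) = -30*E)
f(9)*L(-5) + 91 = (-3 + 9²)*(-30*(-5)) + 91 = (-3 + 81)*150 + 91 = 78*150 + 91 = 11700 + 91 = 11791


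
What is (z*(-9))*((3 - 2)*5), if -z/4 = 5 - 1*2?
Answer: 540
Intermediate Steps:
z = -12 (z = -4*(5 - 1*2) = -4*(5 - 2) = -4*3 = -12)
(z*(-9))*((3 - 2)*5) = (-12*(-9))*((3 - 2)*5) = 108*(1*5) = 108*5 = 540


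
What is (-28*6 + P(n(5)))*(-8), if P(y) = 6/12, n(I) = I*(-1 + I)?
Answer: 1340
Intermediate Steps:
P(y) = ½ (P(y) = 6*(1/12) = ½)
(-28*6 + P(n(5)))*(-8) = (-28*6 + ½)*(-8) = (-168 + ½)*(-8) = -335/2*(-8) = 1340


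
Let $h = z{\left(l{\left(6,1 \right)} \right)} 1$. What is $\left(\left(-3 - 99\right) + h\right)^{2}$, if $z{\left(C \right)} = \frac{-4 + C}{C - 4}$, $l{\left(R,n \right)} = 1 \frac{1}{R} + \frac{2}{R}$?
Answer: $10201$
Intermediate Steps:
$l{\left(R,n \right)} = \frac{3}{R}$ ($l{\left(R,n \right)} = \frac{1}{R} + \frac{2}{R} = \frac{3}{R}$)
$z{\left(C \right)} = 1$ ($z{\left(C \right)} = \frac{-4 + C}{-4 + C} = 1$)
$h = 1$ ($h = 1 \cdot 1 = 1$)
$\left(\left(-3 - 99\right) + h\right)^{2} = \left(\left(-3 - 99\right) + 1\right)^{2} = \left(-102 + 1\right)^{2} = \left(-101\right)^{2} = 10201$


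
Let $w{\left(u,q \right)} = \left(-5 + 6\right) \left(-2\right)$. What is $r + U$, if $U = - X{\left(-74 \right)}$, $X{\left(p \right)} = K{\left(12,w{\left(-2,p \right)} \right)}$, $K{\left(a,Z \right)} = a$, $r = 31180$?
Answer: $31168$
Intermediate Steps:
$w{\left(u,q \right)} = -2$ ($w{\left(u,q \right)} = 1 \left(-2\right) = -2$)
$X{\left(p \right)} = 12$
$U = -12$ ($U = \left(-1\right) 12 = -12$)
$r + U = 31180 - 12 = 31168$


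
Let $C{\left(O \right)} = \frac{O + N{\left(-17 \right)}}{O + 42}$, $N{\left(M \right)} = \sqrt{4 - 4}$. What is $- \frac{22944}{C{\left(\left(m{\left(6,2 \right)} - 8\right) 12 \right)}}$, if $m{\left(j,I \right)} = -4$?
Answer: $-16252$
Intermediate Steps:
$N{\left(M \right)} = 0$ ($N{\left(M \right)} = \sqrt{0} = 0$)
$C{\left(O \right)} = \frac{O}{42 + O}$ ($C{\left(O \right)} = \frac{O + 0}{O + 42} = \frac{O}{42 + O}$)
$- \frac{22944}{C{\left(\left(m{\left(6,2 \right)} - 8\right) 12 \right)}} = - \frac{22944}{\left(-4 - 8\right) 12 \frac{1}{42 + \left(-4 - 8\right) 12}} = - \frac{22944}{\left(-12\right) 12 \frac{1}{42 - 144}} = - \frac{22944}{\left(-144\right) \frac{1}{42 - 144}} = - \frac{22944}{\left(-144\right) \frac{1}{-102}} = - \frac{22944}{\left(-144\right) \left(- \frac{1}{102}\right)} = - \frac{22944}{\frac{24}{17}} = \left(-22944\right) \frac{17}{24} = -16252$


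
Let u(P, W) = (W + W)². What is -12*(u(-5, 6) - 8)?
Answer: -1632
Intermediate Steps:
u(P, W) = 4*W² (u(P, W) = (2*W)² = 4*W²)
-12*(u(-5, 6) - 8) = -12*(4*6² - 8) = -12*(4*36 - 8) = -12*(144 - 8) = -12*136 = -1632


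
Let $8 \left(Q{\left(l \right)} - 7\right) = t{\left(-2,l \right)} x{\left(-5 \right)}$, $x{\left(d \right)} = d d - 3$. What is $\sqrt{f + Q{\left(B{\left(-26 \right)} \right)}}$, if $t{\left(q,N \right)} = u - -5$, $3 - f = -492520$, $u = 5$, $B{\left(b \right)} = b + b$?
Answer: $\frac{\sqrt{1970230}}{2} \approx 701.82$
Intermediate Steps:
$B{\left(b \right)} = 2 b$
$f = 492523$ ($f = 3 - -492520 = 3 + 492520 = 492523$)
$t{\left(q,N \right)} = 10$ ($t{\left(q,N \right)} = 5 - -5 = 5 + 5 = 10$)
$x{\left(d \right)} = -3 + d^{2}$ ($x{\left(d \right)} = d^{2} - 3 = -3 + d^{2}$)
$Q{\left(l \right)} = \frac{69}{2}$ ($Q{\left(l \right)} = 7 + \frac{10 \left(-3 + \left(-5\right)^{2}\right)}{8} = 7 + \frac{10 \left(-3 + 25\right)}{8} = 7 + \frac{10 \cdot 22}{8} = 7 + \frac{1}{8} \cdot 220 = 7 + \frac{55}{2} = \frac{69}{2}$)
$\sqrt{f + Q{\left(B{\left(-26 \right)} \right)}} = \sqrt{492523 + \frac{69}{2}} = \sqrt{\frac{985115}{2}} = \frac{\sqrt{1970230}}{2}$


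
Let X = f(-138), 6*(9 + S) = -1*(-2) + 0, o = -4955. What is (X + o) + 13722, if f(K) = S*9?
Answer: 8689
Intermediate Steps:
S = -26/3 (S = -9 + (-1*(-2) + 0)/6 = -9 + (2 + 0)/6 = -9 + (1/6)*2 = -9 + 1/3 = -26/3 ≈ -8.6667)
f(K) = -78 (f(K) = -26/3*9 = -78)
X = -78
(X + o) + 13722 = (-78 - 4955) + 13722 = -5033 + 13722 = 8689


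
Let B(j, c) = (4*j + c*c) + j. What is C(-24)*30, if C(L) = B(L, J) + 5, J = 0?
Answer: -3450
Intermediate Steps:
B(j, c) = c**2 + 5*j (B(j, c) = (4*j + c**2) + j = (c**2 + 4*j) + j = c**2 + 5*j)
C(L) = 5 + 5*L (C(L) = (0**2 + 5*L) + 5 = (0 + 5*L) + 5 = 5*L + 5 = 5 + 5*L)
C(-24)*30 = (5 + 5*(-24))*30 = (5 - 120)*30 = -115*30 = -3450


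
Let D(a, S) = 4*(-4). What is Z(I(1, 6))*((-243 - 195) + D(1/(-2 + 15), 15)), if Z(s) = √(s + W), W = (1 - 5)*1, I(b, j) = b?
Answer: -454*I*√3 ≈ -786.35*I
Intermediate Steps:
W = -4 (W = -4*1 = -4)
D(a, S) = -16
Z(s) = √(-4 + s) (Z(s) = √(s - 4) = √(-4 + s))
Z(I(1, 6))*((-243 - 195) + D(1/(-2 + 15), 15)) = √(-4 + 1)*((-243 - 195) - 16) = √(-3)*(-438 - 16) = (I*√3)*(-454) = -454*I*√3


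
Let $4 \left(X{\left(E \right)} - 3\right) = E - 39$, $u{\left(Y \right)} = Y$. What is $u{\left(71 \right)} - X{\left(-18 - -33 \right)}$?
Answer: $74$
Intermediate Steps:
$X{\left(E \right)} = - \frac{27}{4} + \frac{E}{4}$ ($X{\left(E \right)} = 3 + \frac{E - 39}{4} = 3 + \frac{-39 + E}{4} = 3 + \left(- \frac{39}{4} + \frac{E}{4}\right) = - \frac{27}{4} + \frac{E}{4}$)
$u{\left(71 \right)} - X{\left(-18 - -33 \right)} = 71 - \left(- \frac{27}{4} + \frac{-18 - -33}{4}\right) = 71 - \left(- \frac{27}{4} + \frac{-18 + 33}{4}\right) = 71 - \left(- \frac{27}{4} + \frac{1}{4} \cdot 15\right) = 71 - \left(- \frac{27}{4} + \frac{15}{4}\right) = 71 - -3 = 71 + 3 = 74$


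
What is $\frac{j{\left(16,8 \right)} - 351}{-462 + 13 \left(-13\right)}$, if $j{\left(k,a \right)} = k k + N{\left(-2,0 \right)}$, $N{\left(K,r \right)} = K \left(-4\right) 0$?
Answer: $\frac{95}{631} \approx 0.15055$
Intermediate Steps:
$N{\left(K,r \right)} = 0$ ($N{\left(K,r \right)} = - 4 K 0 = 0$)
$j{\left(k,a \right)} = k^{2}$ ($j{\left(k,a \right)} = k k + 0 = k^{2} + 0 = k^{2}$)
$\frac{j{\left(16,8 \right)} - 351}{-462 + 13 \left(-13\right)} = \frac{16^{2} - 351}{-462 + 13 \left(-13\right)} = \frac{256 - 351}{-462 - 169} = - \frac{95}{-631} = \left(-95\right) \left(- \frac{1}{631}\right) = \frac{95}{631}$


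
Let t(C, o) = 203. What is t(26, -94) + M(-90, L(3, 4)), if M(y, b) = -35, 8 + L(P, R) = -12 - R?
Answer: 168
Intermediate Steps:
L(P, R) = -20 - R (L(P, R) = -8 + (-12 - R) = -20 - R)
t(26, -94) + M(-90, L(3, 4)) = 203 - 35 = 168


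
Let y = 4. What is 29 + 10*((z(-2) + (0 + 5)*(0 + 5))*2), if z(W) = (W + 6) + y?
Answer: 689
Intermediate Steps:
z(W) = 10 + W (z(W) = (W + 6) + 4 = (6 + W) + 4 = 10 + W)
29 + 10*((z(-2) + (0 + 5)*(0 + 5))*2) = 29 + 10*(((10 - 2) + (0 + 5)*(0 + 5))*2) = 29 + 10*((8 + 5*5)*2) = 29 + 10*((8 + 25)*2) = 29 + 10*(33*2) = 29 + 10*66 = 29 + 660 = 689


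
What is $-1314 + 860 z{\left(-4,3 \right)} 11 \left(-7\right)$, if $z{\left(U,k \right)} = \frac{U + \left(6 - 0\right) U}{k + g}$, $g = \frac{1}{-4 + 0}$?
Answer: $672926$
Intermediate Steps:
$g = - \frac{1}{4}$ ($g = \frac{1}{-4} = - \frac{1}{4} \approx -0.25$)
$z{\left(U,k \right)} = \frac{7 U}{- \frac{1}{4} + k}$ ($z{\left(U,k \right)} = \frac{U + \left(6 - 0\right) U}{k - \frac{1}{4}} = \frac{U + \left(6 + 0\right) U}{- \frac{1}{4} + k} = \frac{U + 6 U}{- \frac{1}{4} + k} = \frac{7 U}{- \frac{1}{4} + k}$)
$-1314 + 860 z{\left(-4,3 \right)} 11 \left(-7\right) = -1314 + 860 \cdot 28 \left(-4\right) \frac{1}{-1 + 4 \cdot 3} \cdot 11 \left(-7\right) = -1314 + 860 \cdot 28 \left(-4\right) \frac{1}{-1 + 12} \cdot 11 \left(-7\right) = -1314 + 860 \cdot 28 \left(-4\right) \frac{1}{11} \cdot 11 \left(-7\right) = -1314 + 860 \left(- \frac{112}{11}\right) 11 \left(-7\right) = -1314 + 860 \left(\left(-112\right) \left(-7\right)\right) = -1314 + 860 \cdot 784 = -1314 + 674240 = 672926$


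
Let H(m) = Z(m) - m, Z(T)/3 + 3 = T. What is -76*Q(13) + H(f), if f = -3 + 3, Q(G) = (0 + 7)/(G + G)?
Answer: -383/13 ≈ -29.462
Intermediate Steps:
Z(T) = -9 + 3*T
Q(G) = 7/(2*G) (Q(G) = 7/((2*G)) = 7*(1/(2*G)) = 7/(2*G))
f = 0
H(m) = -9 + 2*m (H(m) = (-9 + 3*m) - m = -9 + 2*m)
-76*Q(13) + H(f) = -266/13 + (-9 + 2*0) = -266/13 + (-9 + 0) = -76*7/26 - 9 = -266/13 - 9 = -383/13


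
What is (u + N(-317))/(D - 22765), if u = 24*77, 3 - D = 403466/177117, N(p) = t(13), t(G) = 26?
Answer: -165958629/2015970310 ≈ -0.082322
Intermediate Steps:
N(p) = 26
D = 127885/177117 (D = 3 - 403466/177117 = 127885/177117 ≈ 0.72204)
u = 1848
(u + N(-317))/(D - 22765) = (1848 + 26)/(127885/177117 - 22765) = 1874/(-4031940620/177117) = 1874*(-177117/4031940620) = -165958629/2015970310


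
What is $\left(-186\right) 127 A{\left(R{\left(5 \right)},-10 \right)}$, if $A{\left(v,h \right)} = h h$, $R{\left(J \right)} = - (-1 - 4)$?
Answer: $-2362200$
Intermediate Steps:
$R{\left(J \right)} = 5$ ($R{\left(J \right)} = \left(-1\right) \left(-5\right) = 5$)
$A{\left(v,h \right)} = h^{2}$
$\left(-186\right) 127 A{\left(R{\left(5 \right)},-10 \right)} = \left(-186\right) 127 \left(-10\right)^{2} = \left(-23622\right) 100 = -2362200$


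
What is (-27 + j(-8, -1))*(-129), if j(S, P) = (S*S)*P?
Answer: 11739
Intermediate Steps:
j(S, P) = P*S² (j(S, P) = S²*P = P*S²)
(-27 + j(-8, -1))*(-129) = (-27 - 1*(-8)²)*(-129) = (-27 - 1*64)*(-129) = (-27 - 64)*(-129) = -91*(-129) = 11739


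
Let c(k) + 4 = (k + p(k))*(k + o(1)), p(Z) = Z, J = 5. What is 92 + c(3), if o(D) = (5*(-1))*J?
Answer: -44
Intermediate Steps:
o(D) = -25 (o(D) = (5*(-1))*5 = -5*5 = -25)
c(k) = -4 + 2*k*(-25 + k) (c(k) = -4 + (k + k)*(k - 25) = -4 + (2*k)*(-25 + k) = -4 + 2*k*(-25 + k))
92 + c(3) = 92 + (-4 - 50*3 + 2*3²) = 92 + (-4 - 150 + 2*9) = 92 + (-4 - 150 + 18) = 92 - 136 = -44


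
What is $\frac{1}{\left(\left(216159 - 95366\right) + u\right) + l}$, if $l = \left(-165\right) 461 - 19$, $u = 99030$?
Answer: $\frac{1}{143739} \approx 6.9571 \cdot 10^{-6}$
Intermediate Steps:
$l = -76084$ ($l = -76065 - 19 = -76084$)
$\frac{1}{\left(\left(216159 - 95366\right) + u\right) + l} = \frac{1}{\left(\left(216159 - 95366\right) + 99030\right) - 76084} = \frac{1}{\left(120793 + 99030\right) - 76084} = \frac{1}{219823 - 76084} = \frac{1}{143739}$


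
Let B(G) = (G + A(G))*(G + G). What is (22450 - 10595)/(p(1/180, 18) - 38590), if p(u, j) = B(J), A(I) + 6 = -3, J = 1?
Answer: -11855/38606 ≈ -0.30708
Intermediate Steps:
A(I) = -9 (A(I) = -6 - 3 = -9)
B(G) = 2*G*(-9 + G) (B(G) = (G - 9)*(G + G) = (-9 + G)*(2*G) = 2*G*(-9 + G))
p(u, j) = -16 (p(u, j) = 2*1*(-9 + 1) = 2*1*(-8) = -16)
(22450 - 10595)/(p(1/180, 18) - 38590) = (22450 - 10595)/(-16 - 38590) = 11855/(-38606) = 11855*(-1/38606) = -11855/38606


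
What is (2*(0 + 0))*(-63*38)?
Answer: 0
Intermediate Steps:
(2*(0 + 0))*(-63*38) = (2*0)*(-2394) = 0*(-2394) = 0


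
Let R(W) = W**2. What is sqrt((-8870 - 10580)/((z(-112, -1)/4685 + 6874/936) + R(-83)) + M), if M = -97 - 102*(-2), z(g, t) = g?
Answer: sqrt(23819280407987740618907)/15120733549 ≈ 10.207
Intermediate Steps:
M = 107 (M = -97 + 204 = 107)
sqrt((-8870 - 10580)/((z(-112, -1)/4685 + 6874/936) + R(-83)) + M) = sqrt((-8870 - 10580)/((-112/4685 + 6874/936) + (-83)**2) + 107) = sqrt(-19450/((-112*1/4685 + 6874*(1/936)) + 6889) + 107) = sqrt(-19450/((-112/4685 + 3437/468) + 6889) + 107) = sqrt(-19450/(16049929/2192580 + 6889) + 107) = sqrt(-19450/15120733549/2192580 + 107) = sqrt(-19450*2192580/15120733549 + 107) = sqrt(-42645681000/15120733549 + 107) = sqrt(1575272808743/15120733549) = sqrt(23819280407987740618907)/15120733549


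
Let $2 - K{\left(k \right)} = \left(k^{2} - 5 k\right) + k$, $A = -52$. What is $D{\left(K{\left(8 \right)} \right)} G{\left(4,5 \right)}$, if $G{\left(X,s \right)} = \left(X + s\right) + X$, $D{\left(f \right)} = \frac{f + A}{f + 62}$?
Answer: $- \frac{533}{16} \approx -33.313$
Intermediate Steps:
$K{\left(k \right)} = 2 - k^{2} + 4 k$ ($K{\left(k \right)} = 2 - \left(\left(k^{2} - 5 k\right) + k\right) = 2 - \left(k^{2} - 4 k\right) = 2 - k^{2} + 4 k$)
$D{\left(f \right)} = \frac{-52 + f}{62 + f}$ ($D{\left(f \right)} = \frac{f - 52}{f + 62} = \frac{-52 + f}{62 + f}$)
$G{\left(X,s \right)} = s + 2 X$
$D{\left(K{\left(8 \right)} \right)} G{\left(4,5 \right)} = \frac{-52 + \left(2 - 8^{2} + 4 \cdot 8\right)}{62 + \left(2 - 8^{2} + 4 \cdot 8\right)} \left(5 + 2 \cdot 4\right) = \frac{-52 + \left(2 - 64 + 32\right)}{62 + \left(2 - 64 + 32\right)} \left(5 + 8\right) = \frac{-52 + \left(2 - 64 + 32\right)}{62 + \left(2 - 64 + 32\right)} 13 = \frac{-52 - 30}{62 - 30} \cdot 13 = \frac{1}{32} \left(-82\right) 13 = \left(- \frac{41}{16}\right) 13 = - \frac{533}{16}$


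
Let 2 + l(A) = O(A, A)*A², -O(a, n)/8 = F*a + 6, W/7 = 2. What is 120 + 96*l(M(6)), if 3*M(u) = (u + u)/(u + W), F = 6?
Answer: -36648/125 ≈ -293.18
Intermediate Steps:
W = 14 (W = 7*2 = 14)
M(u) = 2*u/(3*(14 + u)) (M(u) = ((u + u)/(u + 14))/3 = ((2*u)/(14 + u))/3 = (2*u/(14 + u))/3 = 2*u/(3*(14 + u)))
O(a, n) = -48 - 48*a (O(a, n) = -8*(6*a + 6) = -8*(6 + 6*a) = -48 - 48*a)
l(A) = -2 + A²*(-48 - 48*A) (l(A) = -2 + (-48 - 48*A)*A² = -2 + A²*(-48 - 48*A))
120 + 96*l(M(6)) = 120 + 96*(-2 + 48*((⅔)*6/(14 + 6))²*(-1 - 2*6/(3*(14 + 6)))) = 120 + 96*(-2 + 48*((⅔)*6/20)²*(-1 - 2*6/(3*20))) = 120 + 96*(-2 + 48*((⅔)*6*(1/20))²*(-1 - 2*6/(3*20))) = 120 + 96*(-2 + 48*(⅕)²*(-1 - 1*⅕)) = 120 + 96*(-2 + 48*(1/25)*(-1 - ⅕)) = 120 + 96*(-2 + 48*(1/25)*(-6/5)) = 120 + 96*(-2 - 288/125) = 120 + 96*(-538/125) = 120 - 51648/125 = -36648/125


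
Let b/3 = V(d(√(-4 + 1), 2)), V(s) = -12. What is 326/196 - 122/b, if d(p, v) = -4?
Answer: 2228/441 ≈ 5.0522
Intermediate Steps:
b = -36 (b = 3*(-12) = -36)
326/196 - 122/b = 326/196 - 122/(-36) = 326*(1/196) - 122*(-1/36) = 163/98 + 61/18 = 2228/441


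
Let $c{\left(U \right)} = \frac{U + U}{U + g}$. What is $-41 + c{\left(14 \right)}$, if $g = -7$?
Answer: $-37$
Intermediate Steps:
$c{\left(U \right)} = \frac{2 U}{-7 + U}$ ($c{\left(U \right)} = \frac{U + U}{U - 7} = \frac{2 U}{-7 + U}$)
$-41 + c{\left(14 \right)} = -41 + 2 \cdot 14 \frac{1}{-7 + 14} = -41 + 2 \cdot 14 \cdot \frac{1}{7} = -41 + 4 = -37$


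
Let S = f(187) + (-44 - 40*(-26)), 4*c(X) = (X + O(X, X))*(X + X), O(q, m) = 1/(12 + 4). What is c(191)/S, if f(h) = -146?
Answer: 583887/27200 ≈ 21.466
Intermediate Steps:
O(q, m) = 1/16
c(X) = X*(1/16 + X)/2 (c(X) = ((X + 1/16)*(X + X))/4 = ((1/16 + X)*(2*X))/4 = (2*X*(1/16 + X))/4 = X*(1/16 + X)/2)
S = 850 (S = -146 + (-44 - 40*(-26)) = -146 + (-44 + 1040) = -146 + 996 = 850)
c(191)/S = ((1/32)*191*(1 + 16*191))/850 = ((1/32)*191*(1 + 3056))*(1/850) = ((1/32)*191*3057)*(1/850) = (583887/32)*(1/850) = 583887/27200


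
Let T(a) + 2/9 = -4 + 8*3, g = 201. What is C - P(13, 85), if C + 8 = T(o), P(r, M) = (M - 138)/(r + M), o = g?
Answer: 10865/882 ≈ 12.319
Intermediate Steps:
o = 201
P(r, M) = (-138 + M)/(M + r)
T(a) = 178/9 (T(a) = -2/9 + (-4 + 8*3) = -2/9 + (-4 + 24) = -2/9 + 20 = 178/9)
C = 106/9 (C = -8 + 178/9 = 106/9 ≈ 11.778)
C - P(13, 85) = 106/9 - (-138 + 85)/(85 + 13) = 106/9 - (-53)/98 = 106/9 - 1*(-53/98) = 106/9 + 53/98 = 10865/882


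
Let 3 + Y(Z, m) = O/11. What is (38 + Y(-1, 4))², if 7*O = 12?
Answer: 7327849/5929 ≈ 1235.9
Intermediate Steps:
O = 12/7 (O = (⅐)*12 = 12/7 ≈ 1.7143)
Y(Z, m) = -219/77 (Y(Z, m) = -3 + (12/7)/11 = -3 + (12/7)*(1/11) = -3 + 12/77 = -219/77)
(38 + Y(-1, 4))² = (38 - 219/77)² = (2707/77)² = 7327849/5929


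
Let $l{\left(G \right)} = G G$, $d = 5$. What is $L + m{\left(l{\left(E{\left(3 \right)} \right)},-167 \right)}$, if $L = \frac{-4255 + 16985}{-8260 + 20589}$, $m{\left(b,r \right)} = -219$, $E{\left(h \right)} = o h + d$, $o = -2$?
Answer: $- \frac{2687321}{12329} \approx -217.97$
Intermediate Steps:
$E{\left(h \right)} = 5 - 2 h$ ($E{\left(h \right)} = - 2 h + 5 = 5 - 2 h$)
$l{\left(G \right)} = G^{2}$
$L = \frac{12730}{12329} \approx 1.0325$
$L + m{\left(l{\left(E{\left(3 \right)} \right)},-167 \right)} = \frac{12730}{12329} - 219 = - \frac{2687321}{12329}$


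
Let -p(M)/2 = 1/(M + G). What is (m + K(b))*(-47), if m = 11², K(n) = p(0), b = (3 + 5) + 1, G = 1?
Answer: -5593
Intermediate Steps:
p(M) = -2/(1 + M) (p(M) = -2/(M + 1) = -2/(1 + M))
b = 9 (b = 8 + 1 = 9)
K(n) = -2 (K(n) = -2/(1 + 0) = -2/1 = -2*1 = -2)
m = 121
(m + K(b))*(-47) = (121 - 2)*(-47) = 119*(-47) = -5593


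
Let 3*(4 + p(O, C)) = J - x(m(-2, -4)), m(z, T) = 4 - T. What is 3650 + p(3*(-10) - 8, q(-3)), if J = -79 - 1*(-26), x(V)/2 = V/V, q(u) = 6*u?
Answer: 10883/3 ≈ 3627.7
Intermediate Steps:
x(V) = 2 (x(V) = 2*(V/V) = 2*1 = 2)
J = -53 (J = -79 + 26 = -53)
p(O, C) = -67/3 (p(O, C) = -4 + (-53 - 1*2)/3 = -4 + (-53 - 2)/3 = -4 + (⅓)*(-55) = -4 - 55/3 = -67/3)
3650 + p(3*(-10) - 8, q(-3)) = 3650 - 67/3 = 10883/3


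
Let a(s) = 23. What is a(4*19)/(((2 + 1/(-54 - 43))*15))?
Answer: 2231/2895 ≈ 0.77064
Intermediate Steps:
a(4*19)/(((2 + 1/(-54 - 43))*15)) = 23/(((2 + 1/(-54 - 43))*15)) = 23/(((2 + 1/(-97))*15)) = 23/(((2 - 1/97)*15)) = 23/(((193/97)*15)) = 23/(2895/97) = 23*(97/2895) = 2231/2895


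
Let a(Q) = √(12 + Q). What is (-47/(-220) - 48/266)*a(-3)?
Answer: 2913/29260 ≈ 0.099556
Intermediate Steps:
(-47/(-220) - 48/266)*a(-3) = (-47/(-220) - 48/266)*√(12 - 3) = (-47*(-1/220) - 48*1/266)*√9 = (47/220 - 24/133)*3 = (971/29260)*3 = 2913/29260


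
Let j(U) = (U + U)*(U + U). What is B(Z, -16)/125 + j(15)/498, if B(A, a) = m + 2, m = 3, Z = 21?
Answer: 3833/2075 ≈ 1.8472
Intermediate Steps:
j(U) = 4*U**2 (j(U) = (2*U)*(2*U) = 4*U**2)
B(A, a) = 5 (B(A, a) = 3 + 2 = 5)
B(Z, -16)/125 + j(15)/498 = 5/125 + (4*15**2)/498 = 5*(1/125) + (4*225)*(1/498) = 1/25 + 900*(1/498) = 1/25 + 150/83 = 3833/2075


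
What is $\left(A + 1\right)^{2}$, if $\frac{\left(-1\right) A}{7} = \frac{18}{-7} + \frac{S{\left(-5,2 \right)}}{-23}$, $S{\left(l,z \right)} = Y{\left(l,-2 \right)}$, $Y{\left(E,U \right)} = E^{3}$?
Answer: $\frac{191844}{529} \approx 362.65$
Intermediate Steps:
$S{\left(l,z \right)} = l^{3}$
$A = - \frac{461}{23}$ ($A = - 7 \left(\frac{18}{-7} + \frac{\left(-5\right)^{3}}{-23}\right) = - 7 \left(18 \left(- \frac{1}{7}\right) - - \frac{125}{23}\right) = - 7 \left(- \frac{18}{7} + \frac{125}{23}\right) = \left(-7\right) \frac{461}{161} = - \frac{461}{23} \approx -20.043$)
$\left(A + 1\right)^{2} = \left(- \frac{461}{23} + 1\right)^{2} = \left(- \frac{438}{23}\right)^{2} = \frac{191844}{529}$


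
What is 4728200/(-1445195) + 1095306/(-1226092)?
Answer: -738013894907/177194202794 ≈ -4.1650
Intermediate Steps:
4728200/(-1445195) + 1095306/(-1226092) = 4728200*(-1/1445195) + 1095306*(-1/1226092) = -945640/289039 - 547653/613046 = -738013894907/177194202794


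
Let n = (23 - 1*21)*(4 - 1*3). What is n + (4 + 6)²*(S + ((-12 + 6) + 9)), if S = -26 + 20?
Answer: -298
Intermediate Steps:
S = -6
n = 2 (n = (23 - 21)*(4 - 3) = 2*1 = 2)
n + (4 + 6)²*(S + ((-12 + 6) + 9)) = 2 + (4 + 6)²*(-6 + ((-12 + 6) + 9)) = 2 + 10²*(-6 + (-6 + 9)) = 2 + 100*(-6 + 3) = 2 + 100*(-3) = 2 - 300 = -298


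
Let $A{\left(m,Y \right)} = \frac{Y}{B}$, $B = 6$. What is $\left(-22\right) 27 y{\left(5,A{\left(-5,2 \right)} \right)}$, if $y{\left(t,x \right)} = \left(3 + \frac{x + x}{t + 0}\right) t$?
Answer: $-9306$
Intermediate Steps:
$A{\left(m,Y \right)} = \frac{Y}{6}$
$y{\left(t,x \right)} = t \left(3 + \frac{2 x}{t}\right)$ ($y{\left(t,x \right)} = \left(3 + \frac{2 x}{t}\right) t = t \left(3 + \frac{2 x}{t}\right)$)
$\left(-22\right) 27 y{\left(5,A{\left(-5,2 \right)} \right)} = \left(-22\right) 27 \left(2 \cdot \frac{1}{6} \cdot 2 + 3 \cdot 5\right) = - 594 \left(2 \cdot \frac{1}{3} + 15\right) = - 594 \left(\frac{2}{3} + 15\right) = \left(-594\right) \frac{47}{3} = -9306$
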